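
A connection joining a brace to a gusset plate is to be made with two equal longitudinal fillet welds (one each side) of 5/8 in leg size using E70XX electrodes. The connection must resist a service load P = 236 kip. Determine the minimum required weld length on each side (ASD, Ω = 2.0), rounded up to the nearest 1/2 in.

E70XX → F_EXX = 70 ksi.
Throat t_e = 0.707 × 0.625 = 0.4419 in.
r_n/Ω = (0.6 × 70 × 0.4419) / 2.0 = 9.279 kip/in.
L_req = P / (r_n/Ω) = 236 / 9.279 = 25.43 in total.
Per side: 25.43 / 2 = 12.72 in.
Round up → use L = 13 in on each side.

L = 13 in on each side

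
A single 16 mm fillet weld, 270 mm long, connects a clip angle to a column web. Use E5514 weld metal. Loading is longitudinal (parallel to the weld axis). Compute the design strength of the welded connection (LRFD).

φR_n ≈ 756 kN

E55XX → F_EXX = 550 MPa.
Effective throat t_e = 0.707 × 16 = 11.31 mm.
Total length L = 270 mm; A_we = 11.31 × 270 = 3054 mm².
F_nw = 0.6 F_EXX = 0.6 × 550 = 330 MPa.
φR_n = 0.75 × 330 × 3054 × 10⁻³ = 755.9 kN.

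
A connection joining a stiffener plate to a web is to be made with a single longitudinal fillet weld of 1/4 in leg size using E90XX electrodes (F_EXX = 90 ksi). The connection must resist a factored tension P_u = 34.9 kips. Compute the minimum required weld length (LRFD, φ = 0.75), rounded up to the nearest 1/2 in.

Throat t_e = 0.707 × 0.25 = 0.1767 in.
φr_n = 0.75 × 0.6 × 90 × 0.1767 = 7.158 kips/in.
L_req = P_u / φr_n = 34.9 / 7.158 = 4.875 in total.
Round up → use L = 5 in.

L = 5 in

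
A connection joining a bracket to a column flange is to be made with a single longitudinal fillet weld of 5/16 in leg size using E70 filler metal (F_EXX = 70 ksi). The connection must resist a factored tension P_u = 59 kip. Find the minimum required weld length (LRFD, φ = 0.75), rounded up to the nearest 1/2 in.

Throat t_e = 0.707 × 0.3125 = 0.2209 in.
φr_n = 0.75 × 0.6 × 70 × 0.2209 = 6.96 kip/in.
L_req = P_u / φr_n = 59 / 6.96 = 8.478 in total.
Round up → use L = 8.5 in.

L = 8.5 in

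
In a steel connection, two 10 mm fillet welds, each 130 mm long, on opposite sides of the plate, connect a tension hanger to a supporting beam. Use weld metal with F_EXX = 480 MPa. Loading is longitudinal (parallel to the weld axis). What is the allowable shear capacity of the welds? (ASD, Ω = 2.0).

R_n/Ω ≈ 265 kN

Effective throat t_e = 0.707 × 10 = 7.07 mm.
Total length L = 260 mm; A_we = 7.07 × 260 = 1838 mm².
F_nw = 0.6 F_EXX = 0.6 × 480 = 288 MPa.
R_n = 288 × 1838 × 10⁻³ = 529.4 kN; R_n/Ω = 529.4/2.0 = 264.7 kN.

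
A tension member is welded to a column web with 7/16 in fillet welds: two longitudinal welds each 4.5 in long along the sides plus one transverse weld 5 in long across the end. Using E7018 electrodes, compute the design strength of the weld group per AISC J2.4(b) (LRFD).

E70XX → F_EXX = 70 ksi.
t_e = 0.707 × 0.4375 = 0.3093 in.
R_nwl = 0.6 × 70 × 0.3093 × 9 = 116.9 kip (longitudinal, 2 welds).
R_nwt = 0.6 × 70 × 0.3093 × 5 = 64.96 kip (transverse, base value).
(i) R_nwl + R_nwt = 181.9 kip; (ii) 0.85 R_nwl + 1.5 R_nwt = 196.8 kip.
R_n = max = 196.8 kip [governs: (ii)]; φR_n = 147.6 kip.

φR_n ≈ 148 kip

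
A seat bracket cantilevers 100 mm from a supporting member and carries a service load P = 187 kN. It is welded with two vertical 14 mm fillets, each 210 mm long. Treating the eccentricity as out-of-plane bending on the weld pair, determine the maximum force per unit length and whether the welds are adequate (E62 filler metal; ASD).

f_max ≈ 1350 N/mm; adequate

E62XX → F_EXX = 620 MPa.
L_w = 2 × 210 = 420 mm; section modulus (unit throat) S = 2 × L²/6 = 14700 mm².
Direct shear f_v = P/L_w = 187×10³/420 = 445.2 N/mm.
Moment M = P × e = 187×10³ × 100 = 18700000 N·mm; bending f_b = M/S = 1272 N/mm.
f_max = √(f_v² + f_b²) = √(445.2² + 1272²) = 1348 N/mm.
r_n/Ω = (1/2.0) × 0.6 × 620 × (0.707 × 14) = 1841 N/mm → adequate.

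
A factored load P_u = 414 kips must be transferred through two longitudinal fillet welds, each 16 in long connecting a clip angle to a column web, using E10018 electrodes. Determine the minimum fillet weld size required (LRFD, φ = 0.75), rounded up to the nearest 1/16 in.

E100XX → F_EXX = 100 ksi.
Total weld length L = 32 in.
Required throat t_e = P_u / (φ × 0.6 F_EXX × L) = 414 / (0.75 × 0.6 × 100 × 32) = 0.2875 in.
Required leg w = t_e / 0.707 = 0.4066 in → use 7/16 in.

w = 7/16 in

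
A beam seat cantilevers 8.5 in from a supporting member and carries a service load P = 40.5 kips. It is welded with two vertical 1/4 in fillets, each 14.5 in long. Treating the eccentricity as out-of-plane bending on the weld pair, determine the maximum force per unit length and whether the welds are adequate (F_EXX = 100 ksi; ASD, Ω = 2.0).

L_w = 2 × 14.5 = 29 in; section modulus (unit throat) S = 2 × L²/6 = 70.08 in².
Direct shear f_v = P/L_w = 40.5/29 = 1.397 kip/in.
Moment M = P × e = 40.5 × 8.5 = 344.25 kip·in; bending f_b = M/S = 4.912 kip/in.
f_max = √(f_v² + f_b²) = √(1.397² + 4.912²) = 5.107 kip/in.
r_n/Ω = (1/2.0) × 0.6 × 100 × (0.707 × 0.25) = 5.302 kip/in → adequate.

f_max ≈ 5.11 kip/in; adequate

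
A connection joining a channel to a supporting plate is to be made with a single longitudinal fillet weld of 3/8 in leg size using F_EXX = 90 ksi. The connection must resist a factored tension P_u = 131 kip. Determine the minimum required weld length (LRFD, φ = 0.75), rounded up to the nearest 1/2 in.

Throat t_e = 0.707 × 0.375 = 0.2651 in.
φr_n = 0.75 × 0.6 × 90 × 0.2651 = 10.74 kip/in.
L_req = P_u / φr_n = 131 / 10.74 = 12.2 in total.
Round up → use L = 12.5 in.

L = 12.5 in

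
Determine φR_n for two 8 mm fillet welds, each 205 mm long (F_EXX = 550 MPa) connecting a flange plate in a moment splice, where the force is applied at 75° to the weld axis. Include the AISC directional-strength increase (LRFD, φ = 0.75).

t_e = 0.707 × 8 = 5.656 mm; A_we = 5.656 × 410 = 2319 mm².
Directional factor: 1.0 + 0.5 sin^1.5(75°) = 1.475.
F_nw = 0.6 × 550 × 1.475 = 486.6 MPa.
φR_n = 0.75 × 486.6 × 2319 × 10⁻³ = 846.4 kN.

φR_n ≈ 846 kN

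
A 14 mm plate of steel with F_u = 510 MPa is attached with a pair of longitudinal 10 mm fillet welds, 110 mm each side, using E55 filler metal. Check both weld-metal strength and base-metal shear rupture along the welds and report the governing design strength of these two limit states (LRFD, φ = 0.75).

E55XX → F_EXX = 550 MPa.
t_e = 0.707 × 10 = 7.07 mm; L = 220 mm.
Weld metal: φR_n = 0.75 × 0.6 × 550 × 7.07 × 220 × 10⁻³ = 385 kN.
Base metal (shear rupture): φR_n = 0.75 × 0.6 × 510 × 14 × 220 × 10⁻³ = 706.9 kN.
Governing: weld metal.

φR_n ≈ 385 kN (weld metal governs)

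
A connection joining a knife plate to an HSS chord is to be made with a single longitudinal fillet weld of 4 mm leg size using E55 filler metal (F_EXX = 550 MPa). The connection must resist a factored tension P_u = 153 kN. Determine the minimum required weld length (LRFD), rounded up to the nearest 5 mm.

Throat t_e = 0.707 × 4 = 2.828 mm.
φr_n = 0.75 × 0.6 × 550 × 2.828 × 10⁻³ = 0.6999 kN/mm.
L_req = P_u / φr_n = 153 / 0.6999 = 218.6 mm total.
Round up → use L = 220 mm.

L = 220 mm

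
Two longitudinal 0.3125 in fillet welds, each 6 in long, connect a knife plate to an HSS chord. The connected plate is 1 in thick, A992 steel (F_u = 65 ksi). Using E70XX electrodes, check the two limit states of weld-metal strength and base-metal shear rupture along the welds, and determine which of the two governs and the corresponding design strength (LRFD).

E70XX → F_EXX = 70 ksi.
t_e = 0.707 × 0.3125 = 0.2209 in; L = 12 in.
Weld metal: φR_n = 0.75 × 0.6 × 70 × 0.2209 × 12 = 83.51 kips.
Base metal (shear rupture): φR_n = 0.75 × 0.6 × 65 × 1 × 12 = 351 kips.
Governing: weld metal.

φR_n ≈ 83.5 kips (weld metal governs)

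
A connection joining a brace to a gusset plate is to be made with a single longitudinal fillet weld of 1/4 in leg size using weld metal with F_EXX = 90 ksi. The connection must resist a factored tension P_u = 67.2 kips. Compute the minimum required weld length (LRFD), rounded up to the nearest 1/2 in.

L = 9.5 in

Throat t_e = 0.707 × 0.25 = 0.1767 in.
φr_n = 0.75 × 0.6 × 90 × 0.1767 = 7.158 kips/in.
L_req = P_u / φr_n = 67.2 / 7.158 = 9.388 in total.
Round up → use L = 9.5 in.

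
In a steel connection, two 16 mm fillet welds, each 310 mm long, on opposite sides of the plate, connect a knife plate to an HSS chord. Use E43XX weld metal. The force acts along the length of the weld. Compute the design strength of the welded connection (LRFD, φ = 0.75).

E43XX → F_EXX = 430 MPa.
Effective throat t_e = 0.707 × 16 = 11.31 mm.
Total length L = 620 mm; A_we = 11.31 × 620 = 7013 mm².
F_nw = 0.6 F_EXX = 0.6 × 430 = 258 MPa.
φR_n = 0.75 × 258 × 7013 × 10⁻³ = 1357 kN.

φR_n ≈ 1360 kN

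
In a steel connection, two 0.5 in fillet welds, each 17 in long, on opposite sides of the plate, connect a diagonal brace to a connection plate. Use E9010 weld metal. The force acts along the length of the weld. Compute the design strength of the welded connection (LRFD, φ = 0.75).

E90XX → F_EXX = 90 ksi.
Effective throat t_e = 0.707 × 0.5 = 0.3535 in.
Total length L = 34 in; A_we = 0.3535 × 34 = 12.02 in².
F_nw = 0.6 F_EXX = 0.6 × 90 = 54 ksi.
φR_n = 0.75 × 54 × 12.02 = 486.8 kips.

φR_n ≈ 487 kips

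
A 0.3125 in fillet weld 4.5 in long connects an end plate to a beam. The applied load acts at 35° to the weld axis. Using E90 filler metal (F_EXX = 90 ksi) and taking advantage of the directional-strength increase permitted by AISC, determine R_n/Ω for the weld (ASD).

R_n/Ω ≈ 32.7 kip

t_e = 0.707 × 0.3125 = 0.2209 in; A_we = 0.2209 × 4.5 = 0.9942 in².
Directional factor: 1.0 + 0.5 sin^1.5(35°) = 1.217.
F_nw = 0.6 × 90 × 1.217 = 65.73 ksi.
R_n/Ω = (65.73 × 0.9942) / 2.0 = 32.67 kip.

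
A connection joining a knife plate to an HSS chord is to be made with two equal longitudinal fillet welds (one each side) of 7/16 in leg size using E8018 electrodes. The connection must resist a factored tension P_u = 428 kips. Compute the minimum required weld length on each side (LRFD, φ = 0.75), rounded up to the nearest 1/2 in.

L = 19.5 in on each side

E80XX → F_EXX = 80 ksi.
Throat t_e = 0.707 × 0.4375 = 0.3093 in.
φr_n = 0.75 × 0.6 × 80 × 0.3093 = 11.14 kips/in.
L_req = P_u / φr_n = 428 / 11.14 = 38.44 in total.
Per side: 38.44 / 2 = 19.22 in.
Round up → use L = 19.5 in on each side.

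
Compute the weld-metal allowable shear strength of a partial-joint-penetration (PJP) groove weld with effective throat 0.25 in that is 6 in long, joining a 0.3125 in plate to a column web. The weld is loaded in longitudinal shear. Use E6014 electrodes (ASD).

E60XX → F_EXX = 60 ksi.
Effective throat (given) t_e = 0.25 in.
A_we = 0.25 × 6 = 1.5 in².
F_nw = 0.6 F_EXX = 36 ksi.
R_n/Ω = (36 × 1.5) / 2.0 = 27 kips.

R_n/Ω ≈ 27 kips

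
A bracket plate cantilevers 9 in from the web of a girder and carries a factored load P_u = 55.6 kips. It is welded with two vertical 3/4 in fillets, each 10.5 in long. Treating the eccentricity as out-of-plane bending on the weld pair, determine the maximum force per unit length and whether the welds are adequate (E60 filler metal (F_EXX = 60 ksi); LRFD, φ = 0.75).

L_w = 2 × 10.5 = 21 in; section modulus (unit throat) S = 2 × L²/6 = 36.75 in².
Direct shear f_v = P/L_w = 55.6/21 = 2.648 kip/in.
Moment M = P × e = 55.6 × 9 = 500.4 kip·in; bending f_b = M/S = 13.62 kip/in.
f_max = √(f_v² + f_b²) = √(2.648² + 13.62²) = 13.87 kip/in.
φr_n = 0.75 × 0.6 × 60 × (0.707 × 0.75) = 14.32 kip/in → adequate.

f_max ≈ 13.9 kip/in; adequate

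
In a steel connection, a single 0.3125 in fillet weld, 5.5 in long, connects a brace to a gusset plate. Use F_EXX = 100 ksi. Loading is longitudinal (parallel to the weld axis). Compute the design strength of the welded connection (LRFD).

φR_n ≈ 54.7 kips

Effective throat t_e = 0.707 × 0.3125 = 0.2209 in.
Total length L = 5.5 in; A_we = 0.2209 × 5.5 = 1.215 in².
F_nw = 0.6 F_EXX = 0.6 × 100 = 60 ksi.
φR_n = 0.75 × 60 × 1.215 = 54.68 kips.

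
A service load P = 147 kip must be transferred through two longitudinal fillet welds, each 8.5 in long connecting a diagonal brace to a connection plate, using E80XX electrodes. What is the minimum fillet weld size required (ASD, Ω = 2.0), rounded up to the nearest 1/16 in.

w = 9/16 in

E80XX → F_EXX = 80 ksi.
Total weld length L = 17 in.
Required throat t_e = P × Ω / (0.6 F_EXX × L) = 147 × 2.0 / (0.6 × 80 × 17) = 0.3603 in.
Required leg w = t_e / 0.707 = 0.5096 in → use 9/16 in.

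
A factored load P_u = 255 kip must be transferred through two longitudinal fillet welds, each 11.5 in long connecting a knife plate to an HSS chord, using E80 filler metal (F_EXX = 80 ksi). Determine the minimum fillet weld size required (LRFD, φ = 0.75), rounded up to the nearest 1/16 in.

w = 7/16 in

Total weld length L = 23 in.
Required throat t_e = P_u / (φ × 0.6 F_EXX × L) = 255 / (0.75 × 0.6 × 80 × 23) = 0.308 in.
Required leg w = t_e / 0.707 = 0.4356 in → use 7/16 in.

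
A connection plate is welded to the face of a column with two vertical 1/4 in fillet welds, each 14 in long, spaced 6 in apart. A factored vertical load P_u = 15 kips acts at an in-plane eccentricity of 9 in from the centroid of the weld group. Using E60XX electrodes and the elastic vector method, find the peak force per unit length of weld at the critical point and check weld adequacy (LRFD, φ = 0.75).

E60XX → F_EXX = 60 ksi.
Total weld length L_w = 28 in. Treat welds as unit-width lines.
Polar moment about centroid: J = 2[d³/12 + d(b/2)²] = 2[14³/12 + 14×3²] = 709.3 in³.
Direct shear f_v = P/L_w = 15 / 28 = 0.5357 kip/in (vertical).
Torsion M = P·e = 15 × 9 = 135 kip·in.
Critical point at (x, y) = (3, 7) from centroid. f_tx = M·y/J = 1.332 kip/in; f_ty = M·x/J = 0.571 kip/in.
Resultant f_max = √[f_tx² + (f_v + f_ty)²] = √[1.332² + (0.5357 + 0.571)²] = 1.732 kip/in.
Capacity per unit length: φr_n = 0.75 × 0.6 × 60 × (0.707 × 0.25) = 4.772 kip/in.
1.732 ≤ 4.772 → adequate.

f_max ≈ 1.73 kip/in; adequate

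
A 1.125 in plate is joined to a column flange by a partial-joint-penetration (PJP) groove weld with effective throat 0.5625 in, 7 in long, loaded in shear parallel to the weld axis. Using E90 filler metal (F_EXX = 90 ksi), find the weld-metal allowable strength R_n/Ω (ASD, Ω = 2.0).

Effective throat (given) t_e = 0.5625 in.
A_we = 0.5625 × 7 = 3.938 in².
F_nw = 0.6 F_EXX = 54 ksi.
R_n/Ω = (54 × 3.938) / 2.0 = 106.3 kips.

R_n/Ω ≈ 106 kips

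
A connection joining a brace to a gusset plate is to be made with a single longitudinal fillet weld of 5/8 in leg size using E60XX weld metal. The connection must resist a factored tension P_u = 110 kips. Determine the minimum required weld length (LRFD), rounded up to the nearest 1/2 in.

E60XX → F_EXX = 60 ksi.
Throat t_e = 0.707 × 0.625 = 0.4419 in.
φr_n = 0.75 × 0.6 × 60 × 0.4419 = 11.93 kips/in.
L_req = P_u / φr_n = 110 / 11.93 = 9.22 in total.
Round up → use L = 9.5 in.

L = 9.5 in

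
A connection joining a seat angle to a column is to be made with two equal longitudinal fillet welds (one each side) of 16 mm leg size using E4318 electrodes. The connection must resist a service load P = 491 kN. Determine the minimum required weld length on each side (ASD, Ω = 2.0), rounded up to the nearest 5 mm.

L = 170 mm on each side

E43XX → F_EXX = 430 MPa.
Throat t_e = 0.707 × 16 = 11.31 mm.
r_n/Ω = (0.6 × 430 × 11.31) / 2.0 = 1459 N/mm = 1.459 kN/mm.
L_req = P / (r_n/Ω) = 491 / 1.459 = 336.5 mm total.
Per side: 336.5 / 2 = 168.2 mm.
Round up → use L = 170 mm on each side.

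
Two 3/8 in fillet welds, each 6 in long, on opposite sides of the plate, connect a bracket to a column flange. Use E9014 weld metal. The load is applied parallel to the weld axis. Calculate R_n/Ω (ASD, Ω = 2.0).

E90XX → F_EXX = 90 ksi.
Effective throat t_e = 0.707 × 0.375 = 0.2651 in.
Total length L = 12 in; A_we = 0.2651 × 12 = 3.181 in².
F_nw = 0.6 F_EXX = 0.6 × 90 = 54 ksi.
R_n = 54 × 3.181 = 171.8 kips; R_n/Ω = 171.8/2.0 = 85.9 kips.

R_n/Ω ≈ 85.9 kips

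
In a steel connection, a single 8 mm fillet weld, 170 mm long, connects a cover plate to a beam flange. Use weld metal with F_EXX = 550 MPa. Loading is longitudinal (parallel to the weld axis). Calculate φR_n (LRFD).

φR_n ≈ 238 kN

Effective throat t_e = 0.707 × 8 = 5.656 mm.
Total length L = 170 mm; A_we = 5.656 × 170 = 961.5 mm².
F_nw = 0.6 F_EXX = 0.6 × 550 = 330 MPa.
φR_n = 0.75 × 330 × 961.5 × 10⁻³ = 238 kN.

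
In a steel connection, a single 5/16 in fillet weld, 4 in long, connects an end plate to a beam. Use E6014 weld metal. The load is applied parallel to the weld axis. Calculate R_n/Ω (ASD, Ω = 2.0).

R_n/Ω ≈ 15.9 kip

E60XX → F_EXX = 60 ksi.
Effective throat t_e = 0.707 × 0.3125 = 0.2209 in.
Total length L = 4 in; A_we = 0.2209 × 4 = 0.8837 in².
F_nw = 0.6 F_EXX = 0.6 × 60 = 36 ksi.
R_n = 36 × 0.8837 = 31.81 kip; R_n/Ω = 31.81/2.0 = 15.91 kip.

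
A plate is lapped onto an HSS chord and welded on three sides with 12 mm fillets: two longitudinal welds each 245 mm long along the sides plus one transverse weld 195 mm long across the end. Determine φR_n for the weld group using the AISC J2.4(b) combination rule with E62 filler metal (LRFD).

E62XX → F_EXX = 620 MPa.
t_e = 0.707 × 12 = 8.484 mm.
R_nwl = 0.6 × 620 × 8.484 × 490 × 10⁻³ = 1546 kN (longitudinal, 2 welds).
R_nwt = 0.6 × 620 × 8.484 × 195 × 10⁻³ = 615.4 kN (transverse, base value).
(i) R_nwl + R_nwt = 2162 kN; (ii) 0.85 R_nwl + 1.5 R_nwt = 2238 kN.
R_n = max = 2238 kN [governs: (ii)]; φR_n = 1678 kN.

φR_n ≈ 1680 kN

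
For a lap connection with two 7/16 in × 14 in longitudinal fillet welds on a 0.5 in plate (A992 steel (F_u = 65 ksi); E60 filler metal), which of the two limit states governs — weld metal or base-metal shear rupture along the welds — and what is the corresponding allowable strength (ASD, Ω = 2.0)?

R_n/Ω ≈ 156 kip (weld metal governs)

E60XX → F_EXX = 60 ksi.
t_e = 0.707 × 0.4375 = 0.3093 in; L = 28 in.
Weld metal: R_n/Ω = (1/2.0) × 0.6 × 60 × 0.3093 × 28 = 155.9 kip.
Base metal (shear rupture): R_n/Ω = (1/2.0) × 0.6 × 65 × 0.5 × 28 = 273 kip.
Governing: weld metal.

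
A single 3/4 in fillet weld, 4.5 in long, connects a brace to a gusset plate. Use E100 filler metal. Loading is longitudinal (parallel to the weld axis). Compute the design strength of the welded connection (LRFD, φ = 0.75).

E100XX → F_EXX = 100 ksi.
Effective throat t_e = 0.707 × 0.75 = 0.5302 in.
Total length L = 4.5 in; A_we = 0.5302 × 4.5 = 2.386 in².
F_nw = 0.6 F_EXX = 0.6 × 100 = 60 ksi.
φR_n = 0.75 × 60 × 2.386 = 107.4 kips.

φR_n ≈ 107 kips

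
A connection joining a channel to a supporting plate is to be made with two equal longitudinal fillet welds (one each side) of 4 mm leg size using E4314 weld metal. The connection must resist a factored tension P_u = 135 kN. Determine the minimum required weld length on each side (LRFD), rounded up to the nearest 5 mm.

L = 125 mm on each side

E43XX → F_EXX = 430 MPa.
Throat t_e = 0.707 × 4 = 2.828 mm.
φr_n = 0.75 × 0.6 × 430 × 2.828 × 10⁻³ = 0.5472 kN/mm.
L_req = P_u / φr_n = 135 / 0.5472 = 246.7 mm total.
Per side: 246.7 / 2 = 123.4 mm.
Round up → use L = 125 mm on each side.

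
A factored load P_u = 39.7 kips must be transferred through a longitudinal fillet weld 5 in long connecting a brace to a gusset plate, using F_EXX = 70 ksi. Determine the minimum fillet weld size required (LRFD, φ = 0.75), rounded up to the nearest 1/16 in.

Total weld length L = 5 in.
Required throat t_e = P_u / (φ × 0.6 F_EXX × L) = 39.7 / (0.75 × 0.6 × 70 × 5) = 0.2521 in.
Required leg w = t_e / 0.707 = 0.3565 in → use 3/8 in.

w = 3/8 in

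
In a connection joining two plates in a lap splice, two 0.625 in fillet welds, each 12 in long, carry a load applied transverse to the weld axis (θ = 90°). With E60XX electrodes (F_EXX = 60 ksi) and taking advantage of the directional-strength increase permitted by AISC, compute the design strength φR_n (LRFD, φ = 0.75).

φR_n ≈ 430 kips

t_e = 0.707 × 0.625 = 0.4419 in; A_we = 0.4419 × 24 = 10.6 in².
Directional factor: 1.0 + 0.5 sin^1.5(90°) = 1.5.
F_nw = 0.6 × 60 × 1.5 = 54 ksi.
φR_n = 0.75 × 54 × 10.6 = 429.5 kips.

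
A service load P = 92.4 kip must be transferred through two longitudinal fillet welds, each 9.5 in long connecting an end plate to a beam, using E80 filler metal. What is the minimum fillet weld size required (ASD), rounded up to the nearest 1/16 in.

w = 5/16 in

E80XX → F_EXX = 80 ksi.
Total weld length L = 19 in.
Required throat t_e = P × Ω / (0.6 F_EXX × L) = 92.4 × 2.0 / (0.6 × 80 × 19) = 0.2026 in.
Required leg w = t_e / 0.707 = 0.2866 in → use 5/16 in.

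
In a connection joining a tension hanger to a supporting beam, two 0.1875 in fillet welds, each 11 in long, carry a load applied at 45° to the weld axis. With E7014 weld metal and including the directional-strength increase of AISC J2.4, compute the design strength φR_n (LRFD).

φR_n ≈ 119 kip

E70XX → F_EXX = 70 ksi.
t_e = 0.707 × 0.1875 = 0.1326 in; A_we = 0.1326 × 22 = 2.916 in².
Directional factor: 1.0 + 0.5 sin^1.5(45°) = 1.297.
F_nw = 0.6 × 70 × 1.297 = 54.49 ksi.
φR_n = 0.75 × 54.49 × 2.916 = 119.2 kip.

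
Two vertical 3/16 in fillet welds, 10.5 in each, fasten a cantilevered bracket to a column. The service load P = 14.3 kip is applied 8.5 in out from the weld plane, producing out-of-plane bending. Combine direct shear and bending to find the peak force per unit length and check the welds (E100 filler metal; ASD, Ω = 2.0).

f_max ≈ 3.38 kip/in; adequate

E100XX → F_EXX = 100 ksi.
L_w = 2 × 10.5 = 21 in; section modulus (unit throat) S = 2 × L²/6 = 36.75 in².
Direct shear f_v = P/L_w = 14.3/21 = 0.681 kip/in.
Moment M = P × e = 14.3 × 8.5 = 121.55 kip·in; bending f_b = M/S = 3.307 kip/in.
f_max = √(f_v² + f_b²) = √(0.681² + 3.307²) = 3.377 kip/in.
r_n/Ω = (1/2.0) × 0.6 × 100 × (0.707 × 0.1875) = 3.977 kip/in → adequate.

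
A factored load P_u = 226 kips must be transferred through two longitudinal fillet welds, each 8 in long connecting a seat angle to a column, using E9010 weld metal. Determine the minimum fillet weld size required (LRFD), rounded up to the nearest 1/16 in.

E90XX → F_EXX = 90 ksi.
Total weld length L = 16 in.
Required throat t_e = P_u / (φ × 0.6 F_EXX × L) = 226 / (0.75 × 0.6 × 90 × 16) = 0.3488 in.
Required leg w = t_e / 0.707 = 0.4933 in → use 1/2 in.

w = 1/2 in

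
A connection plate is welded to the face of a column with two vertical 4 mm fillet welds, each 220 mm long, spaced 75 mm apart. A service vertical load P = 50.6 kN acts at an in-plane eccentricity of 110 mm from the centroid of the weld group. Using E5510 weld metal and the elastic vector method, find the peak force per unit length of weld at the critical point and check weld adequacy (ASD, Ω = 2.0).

f_max ≈ 326 N/mm; adequate

E55XX → F_EXX = 550 MPa.
Total weld length L_w = 440 mm. Treat welds as unit-width lines.
Polar moment about centroid: J = 2[d³/12 + d(b/2)²] = 2[220³/12 + 220×37.5²] = 2393000 mm³.
Direct shear f_v = P/L_w = 50.6×10³ / 440 = 115 N/mm (vertical).
Torsion M = P·e = 50.6×10³ × 110 = 5566000 N·mm.
Critical point at (x, y) = (37.5, 110) from centroid. f_tx = M·y/J = 255.8 N/mm; f_ty = M·x/J = 87.21 N/mm.
Resultant f_max = √[f_tx² + (f_v + f_ty)²] = √[255.8² + (115 + 87.21)²] = 326.1 N/mm.
Capacity per unit length: r_n/Ω = (1/2.0) × 0.6 × 550 × (0.707 × 4) = 466.6 N/mm.
326.1 ≤ 466.6 → adequate.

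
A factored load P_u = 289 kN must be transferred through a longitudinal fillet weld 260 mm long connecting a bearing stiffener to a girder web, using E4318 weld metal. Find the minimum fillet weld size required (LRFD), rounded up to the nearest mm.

E43XX → F_EXX = 430 MPa.
Total weld length L = 260 mm.
Required throat t_e = P_u / (φ × 0.6 F_EXX × L) = 289 / (0.75 × 0.6 × 430 × 260 × 10⁻³) = 5.744 mm.
Required leg w = t_e / 0.707 = 8.125 mm → use 9 mm.

w = 9 mm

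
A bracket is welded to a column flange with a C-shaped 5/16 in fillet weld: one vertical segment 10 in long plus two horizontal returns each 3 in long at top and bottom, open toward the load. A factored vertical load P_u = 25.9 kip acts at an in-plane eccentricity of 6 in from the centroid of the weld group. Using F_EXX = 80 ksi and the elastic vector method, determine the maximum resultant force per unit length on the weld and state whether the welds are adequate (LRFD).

Total weld length L_w = 16 in. Treat welds as unit-width lines.
Centroid: x̄ = 2×3×1.5 / 16 = 0.5625 in from the vertical weld.
Polar moment about centroid: J = I_x + I_y = [10³/12 + 2×3×5²] + [10×0.5625² + 2(3³/12 + 3×0.9375²)] = 246.3 in³.
Direct shear f_v = P/L_w = 25.9 / 16 = 1.619 kip/in (vertical).
Torsion M = P·e = 25.9 × 6 = 155.4 kip·in.
Critical point at (x, y) = (2.438, 5) from centroid. f_tx = M·y/J = 3.155 kip/in; f_ty = M·x/J = 1.538 kip/in.
Resultant f_max = √[f_tx² + (f_v + f_ty)²] = √[3.155² + (1.619 + 1.538)²] = 4.463 kip/in.
Capacity per unit length: φr_n = 0.75 × 0.6 × 80 × (0.707 × 0.3125) = 7.954 kip/in.
4.463 ≤ 7.954 → adequate.

f_max ≈ 4.46 kip/in; adequate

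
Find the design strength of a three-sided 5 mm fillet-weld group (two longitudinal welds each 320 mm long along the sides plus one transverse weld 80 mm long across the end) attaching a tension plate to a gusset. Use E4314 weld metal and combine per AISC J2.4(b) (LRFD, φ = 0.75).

φR_n ≈ 492 kN

E43XX → F_EXX = 430 MPa.
t_e = 0.707 × 5 = 3.535 mm.
R_nwl = 0.6 × 430 × 3.535 × 640 × 10⁻³ = 583.7 kN (longitudinal, 2 welds).
R_nwt = 0.6 × 430 × 3.535 × 80 × 10⁻³ = 72.96 kN (transverse, base value).
(i) R_nwl + R_nwt = 656.7 kN; (ii) 0.85 R_nwl + 1.5 R_nwt = 605.6 kN.
R_n = max = 656.7 kN [governs: (i)]; φR_n = 492.5 kN.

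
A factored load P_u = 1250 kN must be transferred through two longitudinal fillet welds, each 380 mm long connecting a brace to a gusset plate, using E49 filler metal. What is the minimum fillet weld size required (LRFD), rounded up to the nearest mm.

w = 11 mm

E49XX → F_EXX = 490 MPa.
Total weld length L = 760 mm.
Required throat t_e = P_u / (φ × 0.6 F_EXX × L) = 1250 / (0.75 × 0.6 × 490 × 760 × 10⁻³) = 7.459 mm.
Required leg w = t_e / 0.707 = 10.55 mm → use 11 mm.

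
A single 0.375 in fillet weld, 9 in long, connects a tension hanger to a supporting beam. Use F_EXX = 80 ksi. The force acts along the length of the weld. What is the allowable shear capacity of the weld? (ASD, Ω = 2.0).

Effective throat t_e = 0.707 × 0.375 = 0.2651 in.
Total length L = 9 in; A_we = 0.2651 × 9 = 2.386 in².
F_nw = 0.6 F_EXX = 0.6 × 80 = 48 ksi.
R_n = 48 × 2.386 = 114.5 kips; R_n/Ω = 114.5/2.0 = 57.27 kips.

R_n/Ω ≈ 57.3 kips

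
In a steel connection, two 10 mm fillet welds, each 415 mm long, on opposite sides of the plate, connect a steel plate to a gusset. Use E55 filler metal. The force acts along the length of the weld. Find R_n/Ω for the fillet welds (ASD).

E55XX → F_EXX = 550 MPa.
Effective throat t_e = 0.707 × 10 = 7.07 mm.
Total length L = 830 mm; A_we = 7.07 × 830 = 5868 mm².
F_nw = 0.6 F_EXX = 0.6 × 550 = 330 MPa.
R_n = 330 × 5868 × 10⁻³ = 1936 kN; R_n/Ω = 1936/2.0 = 968.2 kN.

R_n/Ω ≈ 968 kN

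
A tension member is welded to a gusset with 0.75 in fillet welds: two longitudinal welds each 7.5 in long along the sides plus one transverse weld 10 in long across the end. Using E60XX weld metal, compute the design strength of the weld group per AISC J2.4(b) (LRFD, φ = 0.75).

φR_n ≈ 397 kips

E60XX → F_EXX = 60 ksi.
t_e = 0.707 × 0.75 = 0.5302 in.
R_nwl = 0.6 × 60 × 0.5302 × 15 = 286.3 kips (longitudinal, 2 welds).
R_nwt = 0.6 × 60 × 0.5302 × 10 = 190.9 kips (transverse, base value).
(i) R_nwl + R_nwt = 477.2 kips; (ii) 0.85 R_nwl + 1.5 R_nwt = 529.7 kips.
R_n = max = 529.7 kips [governs: (ii)]; φR_n = 397.3 kips.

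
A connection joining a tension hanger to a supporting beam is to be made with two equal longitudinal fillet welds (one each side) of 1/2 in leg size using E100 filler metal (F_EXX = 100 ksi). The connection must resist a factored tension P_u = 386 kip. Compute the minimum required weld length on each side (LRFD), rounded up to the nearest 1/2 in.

Throat t_e = 0.707 × 0.5 = 0.3535 in.
φr_n = 0.75 × 0.6 × 100 × 0.3535 = 15.91 kip/in.
L_req = P_u / φr_n = 386 / 15.91 = 24.27 in total.
Per side: 24.27 / 2 = 12.13 in.
Round up → use L = 12.5 in on each side.

L = 12.5 in on each side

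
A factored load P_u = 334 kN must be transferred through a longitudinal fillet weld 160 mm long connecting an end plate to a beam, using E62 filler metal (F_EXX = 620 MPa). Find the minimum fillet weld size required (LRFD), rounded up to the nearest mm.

w = 11 mm

Total weld length L = 160 mm.
Required throat t_e = P_u / (φ × 0.6 F_EXX × L) = 334 / (0.75 × 0.6 × 620 × 160 × 10⁻³) = 7.482 mm.
Required leg w = t_e / 0.707 = 10.58 mm → use 11 mm.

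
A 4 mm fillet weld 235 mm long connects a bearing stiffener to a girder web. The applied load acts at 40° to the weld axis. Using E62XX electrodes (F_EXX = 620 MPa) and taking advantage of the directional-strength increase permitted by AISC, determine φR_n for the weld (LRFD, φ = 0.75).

t_e = 0.707 × 4 = 2.828 mm; A_we = 2.828 × 235 = 664.6 mm².
Directional factor: 1.0 + 0.5 sin^1.5(40°) = 1.258.
F_nw = 0.6 × 620 × 1.258 = 467.9 MPa.
φR_n = 0.75 × 467.9 × 664.6 × 10⁻³ = 233.2 kN.

φR_n ≈ 233 kN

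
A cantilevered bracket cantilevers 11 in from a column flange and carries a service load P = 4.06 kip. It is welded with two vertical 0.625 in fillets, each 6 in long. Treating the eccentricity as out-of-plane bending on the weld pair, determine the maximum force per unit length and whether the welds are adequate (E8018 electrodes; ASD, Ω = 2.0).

E80XX → F_EXX = 80 ksi.
L_w = 2 × 6 = 12 in; section modulus (unit throat) S = 2 × L²/6 = 12 in².
Direct shear f_v = P/L_w = 4.06/12 = 0.3383 kip/in.
Moment M = P × e = 4.06 × 11 = 44.66 kip·in; bending f_b = M/S = 3.722 kip/in.
f_max = √(f_v² + f_b²) = √(0.3383² + 3.722²) = 3.737 kip/in.
r_n/Ω = (1/2.0) × 0.6 × 80 × (0.707 × 0.625) = 10.6 kip/in → adequate.

f_max ≈ 3.74 kip/in; adequate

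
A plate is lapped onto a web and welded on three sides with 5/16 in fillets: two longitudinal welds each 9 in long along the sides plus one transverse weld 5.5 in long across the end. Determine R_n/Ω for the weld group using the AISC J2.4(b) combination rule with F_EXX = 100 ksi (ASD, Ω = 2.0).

R_n/Ω ≈ 156 kips

t_e = 0.707 × 0.3125 = 0.2209 in.
R_nwl = 0.6 × 100 × 0.2209 × 18 = 238.6 kips (longitudinal, 2 welds).
R_nwt = 0.6 × 100 × 0.2209 × 5.5 = 72.91 kips (transverse, base value).
(i) R_nwl + R_nwt = 311.5 kips; (ii) 0.85 R_nwl + 1.5 R_nwt = 312.2 kips.
R_n = max = 312.2 kips [governs: (ii)]; R_n/Ω = 156.1 kips.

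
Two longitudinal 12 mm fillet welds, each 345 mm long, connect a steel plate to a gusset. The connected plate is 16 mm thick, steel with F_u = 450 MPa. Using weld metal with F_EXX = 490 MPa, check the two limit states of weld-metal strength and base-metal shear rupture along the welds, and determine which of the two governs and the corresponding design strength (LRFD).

φR_n ≈ 1290 kN (weld metal governs)

t_e = 0.707 × 12 = 8.484 mm; L = 690 mm.
Weld metal: φR_n = 0.75 × 0.6 × 490 × 8.484 × 690 × 10⁻³ = 1291 kN.
Base metal (shear rupture): φR_n = 0.75 × 0.6 × 450 × 16 × 690 × 10⁻³ = 2236 kN.
Governing: weld metal.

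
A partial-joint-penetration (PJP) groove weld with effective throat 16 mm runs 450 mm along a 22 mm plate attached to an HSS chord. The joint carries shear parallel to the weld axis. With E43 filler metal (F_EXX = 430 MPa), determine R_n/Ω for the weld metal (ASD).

R_n/Ω ≈ 929 kN

Effective throat (given) t_e = 16 mm.
A_we = 16 × 450 = 7200 mm².
F_nw = 0.6 F_EXX = 258 MPa.
R_n/Ω = (258 × 7200) / 2.0 × 10⁻³ = 928.8 kN.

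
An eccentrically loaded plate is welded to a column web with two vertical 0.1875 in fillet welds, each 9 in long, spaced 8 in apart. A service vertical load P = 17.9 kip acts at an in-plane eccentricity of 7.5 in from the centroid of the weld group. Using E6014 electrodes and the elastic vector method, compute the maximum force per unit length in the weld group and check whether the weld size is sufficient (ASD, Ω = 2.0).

f_max ≈ 2.74 kip/in; NOT adequate

E60XX → F_EXX = 60 ksi.
Total weld length L_w = 18 in. Treat welds as unit-width lines.
Polar moment about centroid: J = 2[d³/12 + d(b/2)²] = 2[9³/12 + 9×4²] = 409.5 in³.
Direct shear f_v = P/L_w = 17.9 / 18 = 0.9944 kip/in (vertical).
Torsion M = P·e = 17.9 × 7.5 = 134.25 kip·in.
Critical point at (x, y) = (4, 4.5) from centroid. f_tx = M·y/J = 1.475 kip/in; f_ty = M·x/J = 1.311 kip/in.
Resultant f_max = √[f_tx² + (f_v + f_ty)²] = √[1.475² + (0.9944 + 1.311)²] = 2.737 kip/in.
Capacity per unit length: r_n/Ω = (1/2.0) × 0.6 × 60 × (0.707 × 0.1875) = 2.386 kip/in.
2.737 > 2.386 → NOT adequate.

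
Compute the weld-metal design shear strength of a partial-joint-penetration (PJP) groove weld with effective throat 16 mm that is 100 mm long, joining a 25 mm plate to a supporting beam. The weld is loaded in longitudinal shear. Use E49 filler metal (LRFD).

E49XX → F_EXX = 490 MPa.
Effective throat (given) t_e = 16 mm.
A_we = 16 × 100 = 1600 mm².
F_nw = 0.6 F_EXX = 294 MPa.
φR_n = 0.75 × 294 × 1600 × 10⁻³ = 352.8 kN.

φR_n ≈ 353 kN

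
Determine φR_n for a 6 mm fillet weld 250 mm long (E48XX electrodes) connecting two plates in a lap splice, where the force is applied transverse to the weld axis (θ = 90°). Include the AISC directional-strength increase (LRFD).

E48XX → F_EXX = 480 MPa.
t_e = 0.707 × 6 = 4.242 mm; A_we = 4.242 × 250 = 1060 mm².
Directional factor: 1.0 + 0.5 sin^1.5(90°) = 1.5.
F_nw = 0.6 × 480 × 1.5 = 432 MPa.
φR_n = 0.75 × 432 × 1060 × 10⁻³ = 343.6 kN.

φR_n ≈ 344 kN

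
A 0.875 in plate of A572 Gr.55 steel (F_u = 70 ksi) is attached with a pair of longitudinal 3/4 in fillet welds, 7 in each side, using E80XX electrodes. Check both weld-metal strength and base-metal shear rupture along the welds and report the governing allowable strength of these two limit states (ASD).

E80XX → F_EXX = 80 ksi.
t_e = 0.707 × 0.75 = 0.5302 in; L = 14 in.
Weld metal: R_n/Ω = (1/2.0) × 0.6 × 80 × 0.5302 × 14 = 178.2 kips.
Base metal (shear rupture): R_n/Ω = (1/2.0) × 0.6 × 70 × 0.875 × 14 = 257.2 kips.
Governing: weld metal.

R_n/Ω ≈ 178 kips (weld metal governs)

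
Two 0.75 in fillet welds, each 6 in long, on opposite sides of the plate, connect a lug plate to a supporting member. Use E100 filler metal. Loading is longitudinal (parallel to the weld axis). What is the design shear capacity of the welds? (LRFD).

φR_n ≈ 286 kip

E100XX → F_EXX = 100 ksi.
Effective throat t_e = 0.707 × 0.75 = 0.5302 in.
Total length L = 12 in; A_we = 0.5302 × 12 = 6.363 in².
F_nw = 0.6 F_EXX = 0.6 × 100 = 60 ksi.
φR_n = 0.75 × 60 × 6.363 = 286.3 kip.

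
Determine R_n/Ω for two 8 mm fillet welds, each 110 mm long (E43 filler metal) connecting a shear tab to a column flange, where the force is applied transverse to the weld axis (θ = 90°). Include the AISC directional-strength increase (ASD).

R_n/Ω ≈ 241 kN

E43XX → F_EXX = 430 MPa.
t_e = 0.707 × 8 = 5.656 mm; A_we = 5.656 × 220 = 1244 mm².
Directional factor: 1.0 + 0.5 sin^1.5(90°) = 1.5.
F_nw = 0.6 × 430 × 1.5 = 387 MPa.
R_n/Ω = (387 × 1244) / 2.0 × 10⁻³ = 240.8 kN.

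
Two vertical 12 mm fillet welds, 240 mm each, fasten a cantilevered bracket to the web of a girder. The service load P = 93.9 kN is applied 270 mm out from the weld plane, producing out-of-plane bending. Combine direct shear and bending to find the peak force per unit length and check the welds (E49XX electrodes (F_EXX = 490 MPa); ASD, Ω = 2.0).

L_w = 2 × 240 = 480 mm; section modulus (unit throat) S = 2 × L²/6 = 19200 mm².
Direct shear f_v = P/L_w = 93.9×10³/480 = 195.6 N/mm.
Moment M = P × e = 93.9×10³ × 270 = 25353000 N·mm; bending f_b = M/S = 1320 N/mm.
f_max = √(f_v² + f_b²) = √(195.6² + 1320²) = 1335 N/mm.
r_n/Ω = (1/2.0) × 0.6 × 490 × (0.707 × 12) = 1247 N/mm → NOT adequate.

f_max ≈ 1330 N/mm; NOT adequate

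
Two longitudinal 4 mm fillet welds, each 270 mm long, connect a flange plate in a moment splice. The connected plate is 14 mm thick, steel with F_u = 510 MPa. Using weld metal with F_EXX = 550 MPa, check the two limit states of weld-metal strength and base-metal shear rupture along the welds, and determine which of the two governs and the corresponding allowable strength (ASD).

t_e = 0.707 × 4 = 2.828 mm; L = 540 mm.
Weld metal: R_n/Ω = (1/2.0) × 0.6 × 550 × 2.828 × 540 × 10⁻³ = 252 kN.
Base metal (shear rupture): R_n/Ω = (1/2.0) × 0.6 × 510 × 14 × 540 × 10⁻³ = 1157 kN.
Governing: weld metal.

R_n/Ω ≈ 252 kN (weld metal governs)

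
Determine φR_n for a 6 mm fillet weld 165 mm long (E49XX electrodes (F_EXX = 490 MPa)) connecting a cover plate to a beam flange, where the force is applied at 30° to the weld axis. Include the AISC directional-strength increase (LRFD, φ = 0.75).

φR_n ≈ 182 kN

t_e = 0.707 × 6 = 4.242 mm; A_we = 4.242 × 165 = 699.9 mm².
Directional factor: 1.0 + 0.5 sin^1.5(30°) = 1.177.
F_nw = 0.6 × 490 × 1.177 = 346 MPa.
φR_n = 0.75 × 346 × 699.9 × 10⁻³ = 181.6 kN.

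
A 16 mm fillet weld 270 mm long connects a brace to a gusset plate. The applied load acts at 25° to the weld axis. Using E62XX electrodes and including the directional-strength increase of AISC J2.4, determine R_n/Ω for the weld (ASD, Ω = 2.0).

R_n/Ω ≈ 646 kN

E62XX → F_EXX = 620 MPa.
t_e = 0.707 × 16 = 11.31 mm; A_we = 11.31 × 270 = 3054 mm².
Directional factor: 1.0 + 0.5 sin^1.5(25°) = 1.137.
F_nw = 0.6 × 620 × 1.137 = 423.1 MPa.
R_n/Ω = (423.1 × 3054) / 2.0 × 10⁻³ = 646.1 kN.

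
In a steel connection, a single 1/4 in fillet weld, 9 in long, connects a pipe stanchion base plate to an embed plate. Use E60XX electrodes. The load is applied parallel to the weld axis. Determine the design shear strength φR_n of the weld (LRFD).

E60XX → F_EXX = 60 ksi.
Effective throat t_e = 0.707 × 0.25 = 0.1767 in.
Total length L = 9 in; A_we = 0.1767 × 9 = 1.591 in².
F_nw = 0.6 F_EXX = 0.6 × 60 = 36 ksi.
φR_n = 0.75 × 36 × 1.591 = 42.95 kip.

φR_n ≈ 43 kip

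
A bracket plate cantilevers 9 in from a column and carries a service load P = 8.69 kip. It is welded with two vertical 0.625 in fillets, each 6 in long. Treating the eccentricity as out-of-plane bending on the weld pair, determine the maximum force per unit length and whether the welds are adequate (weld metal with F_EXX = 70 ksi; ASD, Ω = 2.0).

f_max ≈ 6.56 kip/in; adequate

L_w = 2 × 6 = 12 in; section modulus (unit throat) S = 2 × L²/6 = 12 in².
Direct shear f_v = P/L_w = 8.69/12 = 0.7242 kip/in.
Moment M = P × e = 8.69 × 9 = 78.21 kip·in; bending f_b = M/S = 6.517 kip/in.
f_max = √(f_v² + f_b²) = √(0.7242² + 6.517²) = 6.558 kip/in.
r_n/Ω = (1/2.0) × 0.6 × 70 × (0.707 × 0.625) = 9.279 kip/in → adequate.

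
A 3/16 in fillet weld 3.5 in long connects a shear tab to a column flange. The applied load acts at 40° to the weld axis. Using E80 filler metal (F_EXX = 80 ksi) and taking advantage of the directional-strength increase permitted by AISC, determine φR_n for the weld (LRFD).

φR_n ≈ 21 kips

t_e = 0.707 × 0.1875 = 0.1326 in; A_we = 0.1326 × 3.5 = 0.464 in².
Directional factor: 1.0 + 0.5 sin^1.5(40°) = 1.258.
F_nw = 0.6 × 80 × 1.258 = 60.37 ksi.
φR_n = 0.75 × 60.37 × 0.464 = 21.01 kips.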